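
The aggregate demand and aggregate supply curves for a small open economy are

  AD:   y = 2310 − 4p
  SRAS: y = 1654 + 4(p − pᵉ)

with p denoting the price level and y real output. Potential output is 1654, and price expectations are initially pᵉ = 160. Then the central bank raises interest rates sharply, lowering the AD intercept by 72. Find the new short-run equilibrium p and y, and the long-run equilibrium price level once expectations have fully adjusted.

Short run: p = 153, y = 1626. Long run: p = 146.

AD shifts left: new AD is y = 2238 − 4p. With pᵉ = 160, SRAS is y = 1014 + 4p.
Short run: 2238 − 4p = 1014 + 4p gives 1224 = 8p, so p = 153 and y = 2238 − 4·153 = 1626.
y = 1626 is below potential 1654; expectations adjust and SRAS shifts right until y = 1654.
Long run: on the new AD curve, 1654 = 2238 − 4p gives p = 146.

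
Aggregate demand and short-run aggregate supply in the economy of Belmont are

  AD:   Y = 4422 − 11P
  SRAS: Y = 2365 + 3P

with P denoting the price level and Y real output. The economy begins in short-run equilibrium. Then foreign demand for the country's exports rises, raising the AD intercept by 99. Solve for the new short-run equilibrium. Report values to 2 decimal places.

P = 154.00, Y = 2827.00

This is a positive demand shock: AD shifts right.
New AD: Y = 4521 − 11P.
Set AD = SRAS: 4521 − 11P = 2365 + 3P, so 2156 = 14P and P = 154.00.
Substituting into AD, Y = 2827.00.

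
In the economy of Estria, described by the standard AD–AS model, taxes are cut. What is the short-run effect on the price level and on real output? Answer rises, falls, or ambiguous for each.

Price level: rises; output: rises

This is a positive demand shock: AD shifts right.
Moving along the upward-sloping SRAS curve, P rises and Y rises.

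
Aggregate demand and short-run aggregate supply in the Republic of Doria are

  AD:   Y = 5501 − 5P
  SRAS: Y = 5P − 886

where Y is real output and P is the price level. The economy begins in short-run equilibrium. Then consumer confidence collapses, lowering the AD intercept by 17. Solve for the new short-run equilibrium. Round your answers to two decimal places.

This is a negative demand shock: AD shifts left.
New AD: Y = 5484 − 5P.
Set AD = SRAS: 5484 − 5P = 5P − 886, so 6370 = 10P and P = 637.00.
Substituting into AD, Y = 2299.00.

P = 637.00, Y = 2299.00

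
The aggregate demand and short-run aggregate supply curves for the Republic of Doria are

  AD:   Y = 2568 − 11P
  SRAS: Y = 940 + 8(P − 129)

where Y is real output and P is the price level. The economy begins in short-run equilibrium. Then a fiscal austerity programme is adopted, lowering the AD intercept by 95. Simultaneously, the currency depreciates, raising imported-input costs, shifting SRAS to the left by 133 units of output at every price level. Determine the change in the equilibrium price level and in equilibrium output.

ΔP = +2, ΔY = -117

After both shocks: AD is Y = 2473 − 11P and SRAS is Y = 8P − 225.
Setting them equal: 2698 = 19P, so P = 142.
Y = 2473 − 11·142 = 911.
Initially P = 140, Y = 1028, so ΔP = +2 and ΔY = -117.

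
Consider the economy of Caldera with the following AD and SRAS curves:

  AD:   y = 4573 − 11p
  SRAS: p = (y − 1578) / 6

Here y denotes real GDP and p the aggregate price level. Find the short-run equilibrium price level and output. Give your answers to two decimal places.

Rearrange SRAS to y = 1578 + 6p.
Set AD = SRAS: 4573 − 11p = 1578 + 6p, so 2995 = 17p and p = 176.18.
Substituting into AD, y = 4573 − 11p = 2635.06.

p = 176.18, y = 2635.06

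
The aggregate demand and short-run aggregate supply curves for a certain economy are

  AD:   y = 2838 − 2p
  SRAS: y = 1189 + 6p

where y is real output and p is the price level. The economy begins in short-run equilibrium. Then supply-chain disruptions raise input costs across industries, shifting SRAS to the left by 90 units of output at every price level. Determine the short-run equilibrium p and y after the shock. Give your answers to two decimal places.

This is a negative supply shock: SRAS shifts left.
New SRAS: y = 1099 + 6p.
Set AD = SRAS: 2838 − 2p = 1099 + 6p, so 1739 = 8p and p = 217.38.
Substituting into AD, y = 2403.25.

p = 217.38, y = 2403.25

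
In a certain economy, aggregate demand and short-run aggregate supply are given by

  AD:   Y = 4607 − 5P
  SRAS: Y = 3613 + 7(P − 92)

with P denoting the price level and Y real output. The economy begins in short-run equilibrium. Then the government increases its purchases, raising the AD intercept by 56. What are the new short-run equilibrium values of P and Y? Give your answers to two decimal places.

This is a positive demand shock: AD shifts right.
New AD: Y = 4663 − 5P.
SRAS can be written Y = 2969 + 7P.
Set AD = SRAS: 4663 − 5P = 2969 + 7P, so 1694 = 12P and P = 141.17.
Substituting into AD, Y = 3957.17.

P = 141.17, Y = 3957.17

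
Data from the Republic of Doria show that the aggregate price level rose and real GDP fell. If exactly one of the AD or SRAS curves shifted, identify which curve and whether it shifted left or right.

P rose and Y fell. An AD shift moves P and Y in the same direction; an SRAS shift moves them in opposite directions.
Here P and Y moved in opposite directions, so the SRAS curve shifted.
Since Y fell, SRAS shifted left.

SRAS shifted left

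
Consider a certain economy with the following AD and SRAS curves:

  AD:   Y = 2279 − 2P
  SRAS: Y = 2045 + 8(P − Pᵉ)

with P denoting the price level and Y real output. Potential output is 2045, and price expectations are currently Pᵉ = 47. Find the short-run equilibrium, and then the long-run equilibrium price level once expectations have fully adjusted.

Short run: P = 61, Y = 2157. Long run: P = 117.

Short run: with Pᵉ = 47, SRAS is Y = 1669 + 8P. Setting AD = SRAS gives 610 = 10P, so P = 61 and Y = 2279 − 2·61 = 2157.
Output 2157 is above potential 2045, so over time expected prices rise and SRAS shifts left until Y returns to 2045.
Long run: Y = 2045 on the AD curve gives 2045 = 2279 − 2P, so P = 117.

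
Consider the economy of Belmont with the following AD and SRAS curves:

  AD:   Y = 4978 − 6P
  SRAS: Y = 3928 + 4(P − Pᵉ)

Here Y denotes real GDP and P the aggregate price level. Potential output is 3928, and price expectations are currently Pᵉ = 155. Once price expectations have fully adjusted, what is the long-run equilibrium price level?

Long-run P = 175

Short run: with Pᵉ = 155, SRAS is Y = 3308 + 4P. Setting AD = SRAS gives 1670 = 10P, so P = 167 and Y = 4978 − 6·167 = 3976.
Output 3976 is above potential 3928, so over time expected prices rise and SRAS shifts left until Y returns to 3928.
Long run: Y = 3928 on the AD curve gives 3928 = 4978 − 6P, so P = 175.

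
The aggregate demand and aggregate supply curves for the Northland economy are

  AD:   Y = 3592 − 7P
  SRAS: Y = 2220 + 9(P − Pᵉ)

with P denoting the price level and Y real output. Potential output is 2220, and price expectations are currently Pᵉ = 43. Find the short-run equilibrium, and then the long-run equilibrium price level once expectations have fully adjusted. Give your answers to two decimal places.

Short run: with Pᵉ = 43, SRAS is Y = 1833 + 9P. Setting AD = SRAS gives 1759 = 16P, so P = 109.94 and Y = 3592 − 7P = 2822.44.
Output 2822.44 is above potential 2220, so over time expected prices rise and SRAS shifts left until Y returns to 2220.
Long run: Y = 2220 on the AD curve gives 2220 = 3592 − 7P, so P = 196.00.

Short run: P = 109.94, Y = 2822.44. Long run: P = 196.00.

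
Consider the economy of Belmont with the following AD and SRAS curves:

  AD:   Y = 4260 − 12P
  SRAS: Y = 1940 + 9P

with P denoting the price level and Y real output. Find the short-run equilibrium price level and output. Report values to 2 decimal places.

P = 110.48, Y = 2934.29

Set AD = SRAS: 4260 − 12P = 1940 + 9P, so 2320 = 21P and P = 110.48.
Substituting into AD, Y = 4260 − 12P = 2934.29.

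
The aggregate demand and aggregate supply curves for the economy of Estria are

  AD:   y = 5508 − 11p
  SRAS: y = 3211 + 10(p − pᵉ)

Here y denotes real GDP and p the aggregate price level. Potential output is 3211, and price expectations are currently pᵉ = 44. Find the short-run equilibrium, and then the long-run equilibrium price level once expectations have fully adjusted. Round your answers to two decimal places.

Short run: p = 130.33, y = 4074.33. Long run: p = 208.82.

Short run: with pᵉ = 44, SRAS is y = 2771 + 10p. Setting AD = SRAS gives 2737 = 21p, so p = 130.33 and y = 5508 − 11p = 4074.33.
Output 4074.33 is above potential 3211, so over time expected prices rise and SRAS shifts left until y returns to 3211.
Long run: y = 3211 on the AD curve gives 3211 = 5508 − 11p, so p = 208.82.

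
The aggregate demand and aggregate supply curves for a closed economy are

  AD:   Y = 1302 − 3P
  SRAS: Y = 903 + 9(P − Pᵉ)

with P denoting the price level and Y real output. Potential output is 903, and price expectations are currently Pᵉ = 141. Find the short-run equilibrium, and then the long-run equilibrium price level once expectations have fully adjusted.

Short run: P = 139, Y = 885. Long run: P = 133.

Short run: with Pᵉ = 141, SRAS is Y = 9P − 366. Setting AD = SRAS gives 1668 = 12P, so P = 139 and Y = 1302 − 3·139 = 885.
Output 885 is below potential 903, so over time expected prices fall and SRAS shifts right until Y returns to 903.
Long run: Y = 903 on the AD curve gives 903 = 1302 − 3P, so P = 133.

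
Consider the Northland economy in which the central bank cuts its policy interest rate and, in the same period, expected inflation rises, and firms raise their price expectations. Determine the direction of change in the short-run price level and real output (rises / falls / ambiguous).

The first event is a positive demand shock: AD shifts right, which by itself pushes P up and Y up.
The second is an adverse supply shock: SRAS shifts left, which by itself pushes P up and Y down.
Both shocks push P up, so P rises. The two shocks push Y in opposite directions, so the effect on Y is ambiguous.

Price level: rises; output: ambiguous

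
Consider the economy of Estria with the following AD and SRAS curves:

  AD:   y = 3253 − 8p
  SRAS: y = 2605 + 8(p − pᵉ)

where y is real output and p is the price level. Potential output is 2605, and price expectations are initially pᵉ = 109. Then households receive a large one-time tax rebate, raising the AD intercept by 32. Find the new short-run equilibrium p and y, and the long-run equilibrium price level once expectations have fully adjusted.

AD shifts right: new AD is y = 3285 − 8p. With pᵉ = 109, SRAS is y = 1733 + 8p.
Short run: 3285 − 8p = 1733 + 8p gives 1552 = 16p, so p = 97 and y = 3285 − 8·97 = 2509.
y = 2509 is below potential 2605; expectations adjust and SRAS shifts right until y = 2605.
Long run: on the new AD curve, 2605 = 3285 − 8p gives p = 85.

Short run: p = 97, y = 2509. Long run: p = 85.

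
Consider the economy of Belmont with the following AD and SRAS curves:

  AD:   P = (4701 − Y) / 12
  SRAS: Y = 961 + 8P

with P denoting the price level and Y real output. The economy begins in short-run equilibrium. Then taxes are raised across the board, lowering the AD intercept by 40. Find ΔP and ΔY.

ΔP = -2, ΔY = -16

This is a negative demand shock: AD shifts left.
New AD: Y = 4661 − 12P.
Set AD = SRAS: 4661 − 12P = 961 + 8P, so 3700 = 20P and P = 185.
Y = 4661 − 12·185 = 2441.
Initially P = 187, Y = 2457, so ΔP = -2 and ΔY = -16.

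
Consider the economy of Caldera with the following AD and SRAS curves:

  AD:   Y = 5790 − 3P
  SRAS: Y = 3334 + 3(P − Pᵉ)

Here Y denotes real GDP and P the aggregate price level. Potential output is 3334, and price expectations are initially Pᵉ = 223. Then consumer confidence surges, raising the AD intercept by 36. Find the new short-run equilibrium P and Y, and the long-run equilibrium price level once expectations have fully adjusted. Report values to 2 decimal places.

Short run: P = 526.83, Y = 4245.50. Long run: P = 830.67.

AD shifts right: new AD is Y = 5826 − 3P. With Pᵉ = 223, SRAS is Y = 2665 + 3P.
Short run: 5826 − 3P = 2665 + 3P gives 3161 = 6P, so P = 526.83 and Y = 5826 − 3P = 4245.50.
Y = 4245.50 is above potential 3334; expectations adjust and SRAS shifts left until Y = 3334.
Long run: on the new AD curve, 3334 = 5826 − 3P gives P = 830.67.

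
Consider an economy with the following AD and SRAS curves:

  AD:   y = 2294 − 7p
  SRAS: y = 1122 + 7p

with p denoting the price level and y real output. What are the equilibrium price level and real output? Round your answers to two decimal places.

Set AD = SRAS: 2294 − 7p = 1122 + 7p, so 1172 = 14p and p = 83.71.
Substituting into AD, y = 2294 − 7p = 1708.00.

p = 83.71, y = 1708.00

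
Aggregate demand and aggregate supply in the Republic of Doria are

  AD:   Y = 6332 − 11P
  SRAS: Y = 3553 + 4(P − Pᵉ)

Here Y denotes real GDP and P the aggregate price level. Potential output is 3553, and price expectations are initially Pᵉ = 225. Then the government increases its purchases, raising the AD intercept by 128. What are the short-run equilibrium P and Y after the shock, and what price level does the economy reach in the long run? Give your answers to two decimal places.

Short run: P = 253.80, Y = 3668.20. Long run: P = 264.27.

AD shifts right: new AD is Y = 6460 − 11P. With Pᵉ = 225, SRAS is Y = 2653 + 4P.
Short run: 6460 − 11P = 2653 + 4P gives 3807 = 15P, so P = 253.80 and Y = 6460 − 11P = 3668.20.
Y = 3668.20 is above potential 3553; expectations adjust and SRAS shifts left until Y = 3553.
Long run: on the new AD curve, 3553 = 6460 − 11P gives P = 264.27.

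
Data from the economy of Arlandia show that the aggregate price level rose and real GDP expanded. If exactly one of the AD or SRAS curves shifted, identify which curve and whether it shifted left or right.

P rose and Y rose. An AD shift moves P and Y in the same direction; an SRAS shift moves them in opposite directions.
Here P and Y moved in the same direction, so the AD curve shifted.
Since Y rose, AD shifted right.

AD shifted right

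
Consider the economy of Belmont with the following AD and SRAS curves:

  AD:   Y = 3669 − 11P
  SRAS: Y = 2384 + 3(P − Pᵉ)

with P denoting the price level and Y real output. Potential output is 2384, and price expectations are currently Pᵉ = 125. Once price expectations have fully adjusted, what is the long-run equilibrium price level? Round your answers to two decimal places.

Short run: with Pᵉ = 125, SRAS is Y = 2009 + 3P. Setting AD = SRAS gives 1660 = 14P, so P = 118.57 and Y = 3669 − 11P = 2364.71.
Output 2364.71 is below potential 2384, so over time expected prices fall and SRAS shifts right until Y returns to 2384.
Long run: Y = 2384 on the AD curve gives 2384 = 3669 − 11P, so P = 116.82.

Long-run P = 116.82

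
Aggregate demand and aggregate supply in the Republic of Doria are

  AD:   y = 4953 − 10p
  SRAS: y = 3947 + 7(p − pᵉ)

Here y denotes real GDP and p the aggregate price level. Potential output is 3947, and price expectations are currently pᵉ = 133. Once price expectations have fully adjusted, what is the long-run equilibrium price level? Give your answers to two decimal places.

Short run: with pᵉ = 133, SRAS is y = 3016 + 7p. Setting AD = SRAS gives 1937 = 17p, so p = 113.94 and y = 4953 − 10p = 3813.59.
Output 3813.59 is below potential 3947, so over time expected prices fall and SRAS shifts right until y returns to 3947.
Long run: y = 3947 on the AD curve gives 3947 = 4953 − 10p, so p = 100.60.

Long-run p = 100.60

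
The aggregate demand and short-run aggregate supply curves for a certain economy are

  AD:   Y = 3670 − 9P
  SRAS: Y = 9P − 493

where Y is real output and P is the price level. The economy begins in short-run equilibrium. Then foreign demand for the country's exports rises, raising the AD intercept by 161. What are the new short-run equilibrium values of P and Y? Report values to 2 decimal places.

P = 240.22, Y = 1669.00

This is a positive demand shock: AD shifts right.
New AD: Y = 3831 − 9P.
Set AD = SRAS: 3831 − 9P = 9P − 493, so 4324 = 18P and P = 240.22.
Substituting into AD, Y = 1669.00.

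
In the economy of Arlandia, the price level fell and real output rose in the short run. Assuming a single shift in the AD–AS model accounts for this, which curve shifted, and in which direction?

SRAS shifted right

P fell and Y rose. An AD shift moves P and Y in the same direction; an SRAS shift moves them in opposite directions.
Here P and Y moved in opposite directions, so the SRAS curve shifted.
Since Y rose, SRAS shifted right.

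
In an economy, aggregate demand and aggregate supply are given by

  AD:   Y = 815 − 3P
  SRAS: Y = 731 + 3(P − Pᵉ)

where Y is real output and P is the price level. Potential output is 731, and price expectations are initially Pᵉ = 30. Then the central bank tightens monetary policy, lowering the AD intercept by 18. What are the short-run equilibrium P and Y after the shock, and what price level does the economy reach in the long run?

Short run: P = 26, Y = 719. Long run: P = 22.

AD shifts left: new AD is Y = 797 − 3P. With Pᵉ = 30, SRAS is Y = 641 + 3P.
Short run: 797 − 3P = 641 + 3P gives 156 = 6P, so P = 26 and Y = 797 − 3·26 = 719.
Y = 719 is below potential 731; expectations adjust and SRAS shifts right until Y = 731.
Long run: on the new AD curve, 731 = 797 − 3P gives P = 22.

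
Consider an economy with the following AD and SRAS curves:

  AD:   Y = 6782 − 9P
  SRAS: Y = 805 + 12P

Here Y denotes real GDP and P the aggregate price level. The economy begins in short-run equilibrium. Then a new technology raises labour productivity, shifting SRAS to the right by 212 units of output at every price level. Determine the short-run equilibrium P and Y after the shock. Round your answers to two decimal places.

P = 274.52, Y = 4311.29

This is a positive supply shock: SRAS shifts right.
New SRAS: Y = 1017 + 12P.
Set AD = SRAS: 6782 − 9P = 1017 + 12P, so 5765 = 21P and P = 274.52.
Substituting into AD, Y = 4311.29.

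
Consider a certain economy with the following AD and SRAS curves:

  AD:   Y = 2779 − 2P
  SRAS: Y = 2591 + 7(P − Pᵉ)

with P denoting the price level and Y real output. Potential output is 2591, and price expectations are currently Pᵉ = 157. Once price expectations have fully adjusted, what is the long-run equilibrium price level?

Long-run P = 94

Short run: with Pᵉ = 157, SRAS is Y = 1492 + 7P. Setting AD = SRAS gives 1287 = 9P, so P = 143 and Y = 2779 − 2·143 = 2493.
Output 2493 is below potential 2591, so over time expected prices fall and SRAS shifts right until Y returns to 2591.
Long run: Y = 2591 on the AD curve gives 2591 = 2779 − 2P, so P = 94.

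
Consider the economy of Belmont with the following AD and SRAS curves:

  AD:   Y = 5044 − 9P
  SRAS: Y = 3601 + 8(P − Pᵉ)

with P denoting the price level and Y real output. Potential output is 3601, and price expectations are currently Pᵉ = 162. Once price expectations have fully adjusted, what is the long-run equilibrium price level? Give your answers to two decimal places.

Long-run P = 160.33

Short run: with Pᵉ = 162, SRAS is Y = 2305 + 8P. Setting AD = SRAS gives 2739 = 17P, so P = 161.12 and Y = 5044 − 9P = 3593.94.
Output 3593.94 is below potential 3601, so over time expected prices fall and SRAS shifts right until Y returns to 3601.
Long run: Y = 3601 on the AD curve gives 3601 = 5044 − 9P, so P = 160.33.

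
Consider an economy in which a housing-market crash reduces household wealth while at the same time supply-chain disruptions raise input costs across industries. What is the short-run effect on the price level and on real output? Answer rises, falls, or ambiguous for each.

Price level: ambiguous; output: falls

The first event is a negative demand shock: AD shifts left, which by itself pushes P down and Y down.
The second is an adverse supply shock: SRAS shifts left, which by itself pushes P up and Y down.
The two shocks push P in opposite directions, so the effect on P is ambiguous. Both shocks push Y down, so Y falls.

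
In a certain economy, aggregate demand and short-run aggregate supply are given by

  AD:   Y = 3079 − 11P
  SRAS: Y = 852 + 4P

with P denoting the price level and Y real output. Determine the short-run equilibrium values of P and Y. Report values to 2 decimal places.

P = 148.47, Y = 1445.87

Set AD = SRAS: 3079 − 11P = 852 + 4P, so 2227 = 15P and P = 148.47.
Substituting into AD, Y = 3079 − 11P = 1445.87.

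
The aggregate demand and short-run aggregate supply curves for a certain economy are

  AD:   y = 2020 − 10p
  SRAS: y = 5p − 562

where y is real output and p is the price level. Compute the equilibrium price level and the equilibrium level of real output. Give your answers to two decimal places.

p = 172.13, y = 298.67

Set AD = SRAS: 2020 − 10p = 5p − 562, so 2582 = 15p and p = 172.13.
Substituting into AD, y = 2020 − 10p = 298.67.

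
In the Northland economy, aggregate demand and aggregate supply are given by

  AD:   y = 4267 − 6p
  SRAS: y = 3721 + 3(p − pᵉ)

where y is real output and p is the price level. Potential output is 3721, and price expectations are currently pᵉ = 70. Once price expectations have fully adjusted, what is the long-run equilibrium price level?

Long-run p = 91

Short run: with pᵉ = 70, SRAS is y = 3511 + 3p. Setting AD = SRAS gives 756 = 9p, so p = 84 and y = 4267 − 6·84 = 3763.
Output 3763 is above potential 3721, so over time expected prices rise and SRAS shifts left until y returns to 3721.
Long run: y = 3721 on the AD curve gives 3721 = 4267 − 6p, so p = 91.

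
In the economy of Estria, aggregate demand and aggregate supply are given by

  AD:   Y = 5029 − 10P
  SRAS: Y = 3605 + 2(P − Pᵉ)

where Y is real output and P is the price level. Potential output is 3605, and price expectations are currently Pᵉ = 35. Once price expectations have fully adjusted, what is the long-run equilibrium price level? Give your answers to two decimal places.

Short run: with Pᵉ = 35, SRAS is Y = 3535 + 2P. Setting AD = SRAS gives 1494 = 12P, so P = 124.50 and Y = 5029 − 10P = 3784.00.
Output 3784.00 is above potential 3605, so over time expected prices rise and SRAS shifts left until Y returns to 3605.
Long run: Y = 3605 on the AD curve gives 3605 = 5029 − 10P, so P = 142.40.

Long-run P = 142.40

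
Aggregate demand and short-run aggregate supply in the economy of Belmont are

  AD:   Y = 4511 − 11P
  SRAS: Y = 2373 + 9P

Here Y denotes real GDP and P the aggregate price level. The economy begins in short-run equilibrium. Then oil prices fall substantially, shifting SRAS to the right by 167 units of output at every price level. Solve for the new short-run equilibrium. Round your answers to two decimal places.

P = 98.55, Y = 3426.95

This is a positive supply shock: SRAS shifts right.
New SRAS: Y = 2540 + 9P.
Set AD = SRAS: 4511 − 11P = 2540 + 9P, so 1971 = 20P and P = 98.55.
Substituting into AD, Y = 3426.95.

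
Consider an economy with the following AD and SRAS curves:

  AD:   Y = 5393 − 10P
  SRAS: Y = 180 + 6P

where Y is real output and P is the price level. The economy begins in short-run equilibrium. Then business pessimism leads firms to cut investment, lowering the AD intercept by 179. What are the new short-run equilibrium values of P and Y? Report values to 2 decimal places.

This is a negative demand shock: AD shifts left.
New AD: Y = 5214 − 10P.
Set AD = SRAS: 5214 − 10P = 180 + 6P, so 5034 = 16P and P = 314.63.
Substituting into AD, Y = 2067.75.

P = 314.63, Y = 2067.75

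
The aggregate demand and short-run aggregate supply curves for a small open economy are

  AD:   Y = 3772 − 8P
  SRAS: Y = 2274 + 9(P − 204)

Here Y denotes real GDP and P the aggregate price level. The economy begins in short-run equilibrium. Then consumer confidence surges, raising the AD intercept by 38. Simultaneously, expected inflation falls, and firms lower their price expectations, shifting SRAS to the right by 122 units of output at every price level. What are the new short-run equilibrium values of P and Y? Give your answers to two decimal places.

P = 191.18, Y = 2280.59

After both shocks: AD is Y = 3810 − 8P and SRAS is Y = 560 + 9P.
Setting them equal: 3250 = 17P, so P = 191.18.
Substituting into AD, Y = 2280.59.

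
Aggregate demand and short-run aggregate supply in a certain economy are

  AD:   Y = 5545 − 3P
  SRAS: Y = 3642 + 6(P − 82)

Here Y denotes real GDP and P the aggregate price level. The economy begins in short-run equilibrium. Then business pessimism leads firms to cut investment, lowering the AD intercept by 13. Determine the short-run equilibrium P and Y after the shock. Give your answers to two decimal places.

P = 264.67, Y = 4738.00

This is a negative demand shock: AD shifts left.
New AD: Y = 5532 − 3P.
SRAS can be written Y = 3150 + 6P.
Set AD = SRAS: 5532 − 3P = 3150 + 6P, so 2382 = 9P and P = 264.67.
Substituting into AD, Y = 4738.00.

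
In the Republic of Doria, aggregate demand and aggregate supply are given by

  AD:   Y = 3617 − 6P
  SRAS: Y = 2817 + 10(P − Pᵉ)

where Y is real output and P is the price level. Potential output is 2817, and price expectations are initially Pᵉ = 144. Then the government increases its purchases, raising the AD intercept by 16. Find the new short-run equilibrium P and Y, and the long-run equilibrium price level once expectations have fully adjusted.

AD shifts right: new AD is Y = 3633 − 6P. With Pᵉ = 144, SRAS is Y = 1377 + 10P.
Short run: 3633 − 6P = 1377 + 10P gives 2256 = 16P, so P = 141 and Y = 3633 − 6·141 = 2787.
Y = 2787 is below potential 2817; expectations adjust and SRAS shifts right until Y = 2817.
Long run: on the new AD curve, 2817 = 3633 − 6P gives P = 136.

Short run: P = 141, Y = 2787. Long run: P = 136.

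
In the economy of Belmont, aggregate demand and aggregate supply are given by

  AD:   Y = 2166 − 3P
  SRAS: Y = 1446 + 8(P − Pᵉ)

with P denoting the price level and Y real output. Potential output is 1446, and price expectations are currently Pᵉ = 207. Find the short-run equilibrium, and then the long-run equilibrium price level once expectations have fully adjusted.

Short run: with Pᵉ = 207, SRAS is Y = 8P − 210. Setting AD = SRAS gives 2376 = 11P, so P = 216 and Y = 2166 − 3·216 = 1518.
Output 1518 is above potential 1446, so over time expected prices rise and SRAS shifts left until Y returns to 1446.
Long run: Y = 1446 on the AD curve gives 1446 = 2166 − 3P, so P = 240.

Short run: P = 216, Y = 1518. Long run: P = 240.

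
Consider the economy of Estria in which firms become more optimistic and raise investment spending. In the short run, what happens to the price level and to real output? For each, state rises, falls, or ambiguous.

Price level: rises; output: rises

This is a positive demand shock: AD shifts right.
Moving along the upward-sloping SRAS curve, P rises and Y rises.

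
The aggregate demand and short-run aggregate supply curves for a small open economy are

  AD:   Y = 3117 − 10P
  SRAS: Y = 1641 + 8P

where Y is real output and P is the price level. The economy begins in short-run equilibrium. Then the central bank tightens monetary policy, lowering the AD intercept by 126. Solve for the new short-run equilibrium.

This is a negative demand shock: AD shifts left.
New AD: Y = 2991 − 10P.
Set AD = SRAS: 2991 − 10P = 1641 + 8P, so 1350 = 18P and P = 75.
Y = 2991 − 10·75 = 2241.

P = 75, Y = 2241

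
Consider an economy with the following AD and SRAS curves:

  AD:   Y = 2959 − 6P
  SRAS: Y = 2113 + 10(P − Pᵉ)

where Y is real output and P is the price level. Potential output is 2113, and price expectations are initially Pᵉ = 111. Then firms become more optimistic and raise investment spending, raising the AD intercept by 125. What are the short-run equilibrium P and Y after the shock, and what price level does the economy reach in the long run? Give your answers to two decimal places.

Short run: P = 130.06, Y = 2303.63. Long run: P = 161.83.

AD shifts right: new AD is Y = 3084 − 6P. With Pᵉ = 111, SRAS is Y = 1003 + 10P.
Short run: 3084 − 6P = 1003 + 10P gives 2081 = 16P, so P = 130.06 and Y = 3084 − 6P = 2303.63.
Y = 2303.63 is above potential 2113; expectations adjust and SRAS shifts left until Y = 2113.
Long run: on the new AD curve, 2113 = 3084 − 6P gives P = 161.83.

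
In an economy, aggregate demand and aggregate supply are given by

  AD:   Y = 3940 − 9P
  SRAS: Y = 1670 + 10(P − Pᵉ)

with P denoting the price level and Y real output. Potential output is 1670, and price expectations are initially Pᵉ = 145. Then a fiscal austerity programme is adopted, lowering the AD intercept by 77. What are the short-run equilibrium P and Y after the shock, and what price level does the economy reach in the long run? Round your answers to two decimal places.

AD shifts left: new AD is Y = 3863 − 9P. With Pᵉ = 145, SRAS is Y = 220 + 10P.
Short run: 3863 − 9P = 220 + 10P gives 3643 = 19P, so P = 191.74 and Y = 3863 − 9P = 2137.37.
Y = 2137.37 is above potential 1670; expectations adjust and SRAS shifts left until Y = 1670.
Long run: on the new AD curve, 1670 = 3863 − 9P gives P = 243.67.

Short run: P = 191.74, Y = 2137.37. Long run: P = 243.67.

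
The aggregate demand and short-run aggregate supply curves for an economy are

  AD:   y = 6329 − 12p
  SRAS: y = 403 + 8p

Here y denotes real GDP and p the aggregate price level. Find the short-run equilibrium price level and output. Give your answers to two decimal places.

p = 296.30, y = 2773.40

Set AD = SRAS: 6329 − 12p = 403 + 8p, so 5926 = 20p and p = 296.30.
Substituting into AD, y = 6329 − 12p = 2773.40.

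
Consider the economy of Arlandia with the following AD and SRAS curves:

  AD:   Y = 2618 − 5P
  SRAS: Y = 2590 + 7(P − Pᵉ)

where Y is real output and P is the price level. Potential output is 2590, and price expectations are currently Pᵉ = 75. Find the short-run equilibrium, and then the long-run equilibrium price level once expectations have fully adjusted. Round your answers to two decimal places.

Short run: with Pᵉ = 75, SRAS is Y = 2065 + 7P. Setting AD = SRAS gives 553 = 12P, so P = 46.08 and Y = 2618 − 5P = 2387.58.
Output 2387.58 is below potential 2590, so over time expected prices fall and SRAS shifts right until Y returns to 2590.
Long run: Y = 2590 on the AD curve gives 2590 = 2618 − 5P, so P = 5.60.

Short run: P = 46.08, Y = 2387.58. Long run: P = 5.60.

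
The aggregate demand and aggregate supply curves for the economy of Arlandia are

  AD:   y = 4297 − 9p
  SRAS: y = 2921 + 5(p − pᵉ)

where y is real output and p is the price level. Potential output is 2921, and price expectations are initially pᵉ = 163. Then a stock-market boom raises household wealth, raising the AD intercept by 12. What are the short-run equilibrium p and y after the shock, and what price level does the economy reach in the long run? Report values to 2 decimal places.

Short run: p = 157.36, y = 2892.79. Long run: p = 154.22.

AD shifts right: new AD is y = 4309 − 9p. With pᵉ = 163, SRAS is y = 2106 + 5p.
Short run: 4309 − 9p = 2106 + 5p gives 2203 = 14p, so p = 157.36 and y = 4309 − 9p = 2892.79.
y = 2892.79 is below potential 2921; expectations adjust and SRAS shifts right until y = 2921.
Long run: on the new AD curve, 2921 = 4309 − 9p gives p = 154.22.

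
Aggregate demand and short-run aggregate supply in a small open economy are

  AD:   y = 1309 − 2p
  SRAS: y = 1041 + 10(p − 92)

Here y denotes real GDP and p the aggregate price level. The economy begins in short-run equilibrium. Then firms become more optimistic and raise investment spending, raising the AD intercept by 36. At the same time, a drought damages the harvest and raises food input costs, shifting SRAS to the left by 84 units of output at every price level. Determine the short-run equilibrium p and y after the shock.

p = 109, y = 1127

After both shocks: AD is y = 1345 − 2p and SRAS is y = 37 + 10p.
Setting them equal: 1308 = 12p, so p = 109.
y = 1345 − 2·109 = 1127.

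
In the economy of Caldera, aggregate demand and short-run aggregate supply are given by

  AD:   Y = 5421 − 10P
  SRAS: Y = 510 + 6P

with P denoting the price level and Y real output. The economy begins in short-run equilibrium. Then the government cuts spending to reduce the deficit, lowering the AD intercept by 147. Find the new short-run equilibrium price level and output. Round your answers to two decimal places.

P = 297.75, Y = 2296.50

This is a negative demand shock: AD shifts left.
New AD: Y = 5274 − 10P.
Set AD = SRAS: 5274 − 10P = 510 + 6P, so 4764 = 16P and P = 297.75.
Substituting into AD, Y = 2296.50.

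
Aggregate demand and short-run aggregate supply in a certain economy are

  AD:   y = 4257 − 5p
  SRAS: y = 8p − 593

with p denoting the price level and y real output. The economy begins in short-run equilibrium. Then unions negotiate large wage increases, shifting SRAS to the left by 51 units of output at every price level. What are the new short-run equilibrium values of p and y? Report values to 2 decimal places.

p = 377.00, y = 2372.00

This is a negative supply shock: SRAS shifts left.
New SRAS: y = 8p − 644.
Set AD = SRAS: 4257 − 5p = 8p − 644, so 4901 = 13p and p = 377.00.
Substituting into AD, y = 2372.00.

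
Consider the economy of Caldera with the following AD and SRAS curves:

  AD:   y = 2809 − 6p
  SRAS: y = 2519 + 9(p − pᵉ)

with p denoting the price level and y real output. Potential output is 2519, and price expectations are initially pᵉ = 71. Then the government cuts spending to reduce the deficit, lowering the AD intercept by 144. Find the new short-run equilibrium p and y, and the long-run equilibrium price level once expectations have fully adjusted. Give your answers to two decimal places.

Short run: p = 52.33, y = 2351.00. Long run: p = 24.33.

AD shifts left: new AD is y = 2665 − 6p. With pᵉ = 71, SRAS is y = 1880 + 9p.
Short run: 2665 − 6p = 1880 + 9p gives 785 = 15p, so p = 52.33 and y = 2665 − 6p = 2351.00.
y = 2351.00 is below potential 2519; expectations adjust and SRAS shifts right until y = 2519.
Long run: on the new AD curve, 2519 = 2665 − 6p gives p = 24.33.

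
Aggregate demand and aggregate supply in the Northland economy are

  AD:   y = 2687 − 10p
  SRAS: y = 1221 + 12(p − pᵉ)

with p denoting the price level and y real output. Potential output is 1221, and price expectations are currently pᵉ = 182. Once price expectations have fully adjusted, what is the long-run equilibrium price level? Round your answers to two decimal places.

Long-run p = 146.60

Short run: with pᵉ = 182, SRAS is y = 12p − 963. Setting AD = SRAS gives 3650 = 22p, so p = 165.91 and y = 2687 − 10p = 1027.91.
Output 1027.91 is below potential 1221, so over time expected prices fall and SRAS shifts right until y returns to 1221.
Long run: y = 1221 on the AD curve gives 1221 = 2687 − 10p, so p = 146.60.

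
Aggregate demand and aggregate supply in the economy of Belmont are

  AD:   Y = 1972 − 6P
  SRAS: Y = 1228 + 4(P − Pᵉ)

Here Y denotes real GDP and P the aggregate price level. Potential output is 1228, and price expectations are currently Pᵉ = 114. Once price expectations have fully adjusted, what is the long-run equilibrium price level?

Long-run P = 124

Short run: with Pᵉ = 114, SRAS is Y = 772 + 4P. Setting AD = SRAS gives 1200 = 10P, so P = 120 and Y = 1972 − 6·120 = 1252.
Output 1252 is above potential 1228, so over time expected prices rise and SRAS shifts left until Y returns to 1228.
Long run: Y = 1228 on the AD curve gives 1228 = 1972 − 6P, so P = 124.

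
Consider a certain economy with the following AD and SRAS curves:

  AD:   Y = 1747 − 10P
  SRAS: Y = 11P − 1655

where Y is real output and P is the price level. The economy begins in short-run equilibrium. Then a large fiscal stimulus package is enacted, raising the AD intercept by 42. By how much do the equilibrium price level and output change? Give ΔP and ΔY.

This is a positive demand shock: AD shifts right.
New AD: Y = 1789 − 10P.
Set AD = SRAS: 1789 − 10P = 11P − 1655, so 3444 = 21P and P = 164.
Y = 1789 − 10·164 = 149.
Initially P = 162, Y = 127, so ΔP = +2 and ΔY = +22.

ΔP = +2, ΔY = +22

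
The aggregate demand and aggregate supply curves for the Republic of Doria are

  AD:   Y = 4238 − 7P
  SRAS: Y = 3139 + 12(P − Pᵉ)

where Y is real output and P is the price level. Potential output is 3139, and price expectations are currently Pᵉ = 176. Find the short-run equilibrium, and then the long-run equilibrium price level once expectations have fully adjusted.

Short run: P = 169, Y = 3055. Long run: P = 157.

Short run: with Pᵉ = 176, SRAS is Y = 1027 + 12P. Setting AD = SRAS gives 3211 = 19P, so P = 169 and Y = 4238 − 7·169 = 3055.
Output 3055 is below potential 3139, so over time expected prices fall and SRAS shifts right until Y returns to 3139.
Long run: Y = 3139 on the AD curve gives 3139 = 4238 − 7P, so P = 157.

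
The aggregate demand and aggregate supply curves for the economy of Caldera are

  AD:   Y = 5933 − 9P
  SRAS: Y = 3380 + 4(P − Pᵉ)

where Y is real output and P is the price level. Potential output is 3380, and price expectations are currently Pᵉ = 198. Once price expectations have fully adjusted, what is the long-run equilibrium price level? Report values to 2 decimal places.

Long-run P = 283.67

Short run: with Pᵉ = 198, SRAS is Y = 2588 + 4P. Setting AD = SRAS gives 3345 = 13P, so P = 257.31 and Y = 5933 − 9P = 3617.23.
Output 3617.23 is above potential 3380, so over time expected prices rise and SRAS shifts left until Y returns to 3380.
Long run: Y = 3380 on the AD curve gives 3380 = 5933 − 9P, so P = 283.67.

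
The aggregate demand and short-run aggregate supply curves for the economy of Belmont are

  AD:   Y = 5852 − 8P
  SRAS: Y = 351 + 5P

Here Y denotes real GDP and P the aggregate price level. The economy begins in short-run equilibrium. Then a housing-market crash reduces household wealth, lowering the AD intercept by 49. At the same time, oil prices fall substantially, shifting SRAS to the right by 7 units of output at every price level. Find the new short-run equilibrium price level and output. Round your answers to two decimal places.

After both shocks: AD is Y = 5803 − 8P and SRAS is Y = 358 + 5P.
Setting them equal: 5445 = 13P, so P = 418.85.
Substituting into AD, Y = 2452.23.

P = 418.85, Y = 2452.23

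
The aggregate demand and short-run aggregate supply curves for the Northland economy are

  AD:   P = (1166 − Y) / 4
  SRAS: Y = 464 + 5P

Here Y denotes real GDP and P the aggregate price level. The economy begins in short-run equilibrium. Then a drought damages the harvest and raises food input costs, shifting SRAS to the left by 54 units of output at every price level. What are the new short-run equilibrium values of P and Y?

P = 84, Y = 830

This is a negative supply shock: SRAS shifts left.
New SRAS: Y = 410 + 5P.
Set AD = SRAS: 1166 − 4P = 410 + 5P, so 756 = 9P and P = 84.
Y = 1166 − 4·84 = 830.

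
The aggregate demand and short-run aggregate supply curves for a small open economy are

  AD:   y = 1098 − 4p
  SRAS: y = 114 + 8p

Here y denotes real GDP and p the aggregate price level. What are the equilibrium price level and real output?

Set AD = SRAS: 1098 − 4p = 114 + 8p, so 984 = 12p and p = 82.
Then y = 1098 − 4·82 = 770.

p = 82, y = 770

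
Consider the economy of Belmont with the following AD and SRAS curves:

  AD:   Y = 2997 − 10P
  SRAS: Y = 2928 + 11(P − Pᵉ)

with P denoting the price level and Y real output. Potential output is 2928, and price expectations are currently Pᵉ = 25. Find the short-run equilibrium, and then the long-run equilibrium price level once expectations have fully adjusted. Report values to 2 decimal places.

Short run: with Pᵉ = 25, SRAS is Y = 2653 + 11P. Setting AD = SRAS gives 344 = 21P, so P = 16.38 and Y = 2997 − 10P = 2833.19.
Output 2833.19 is below potential 2928, so over time expected prices fall and SRAS shifts right until Y returns to 2928.
Long run: Y = 2928 on the AD curve gives 2928 = 2997 − 10P, so P = 6.90.

Short run: P = 16.38, Y = 2833.19. Long run: P = 6.90.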